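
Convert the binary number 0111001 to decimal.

Sum of powers of 2 for each 1-bit:
2^0 + 2^3 + 2^4 + 2^5
= 1 + 8 + 16 + 32
= 57



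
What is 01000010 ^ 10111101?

XOR: 1 when bits differ
  01000010
^ 10111101
----------
  11111111
Decimal: 66 ^ 189 = 255



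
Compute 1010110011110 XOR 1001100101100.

XOR: 1 when bits differ
  1010110011110
^ 1001100101100
---------------
  0011010110010
Decimal: 5534 ^ 4908 = 1714



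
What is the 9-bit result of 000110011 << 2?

Original: 000110011 (decimal 51)
Shift left by 2 positions
Append 2 zeros on the right
Result: 011001100 (decimal 204)
Equivalent: 51 << 2 = 51 × 2^2 = 204



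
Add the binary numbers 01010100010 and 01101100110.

Add column by column from the right: bit + bit + carry-in; write the sum mod 2, carry 1 when the sum is 2 or 3.
carry:  11111001100
        01010100010
+       01101100110
-------------------
       011000001000
(the carry out of the leftmost column, 0, becomes the leading bit)
Decimal check:
  01010100010 = 512 + 128 + 32 + 2 = 674
  01101100110 = 512 + 256 + 64 + 32 + 4 + 2 = 870
  674 + 870 = 1544, and 011000001000 = 1024 + 512 + 8 = 1544 ✓



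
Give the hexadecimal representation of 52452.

Using repeated division by 16 (digits 10–15 are A–F):
52452 ÷ 16 = 3278 remainder 4
3278 ÷ 16 = 204 remainder 14 (E)
204 ÷ 16 = 12 remainder 12 (C)
12 ÷ 16 = 0 remainder 12 (C)
Reading remainders bottom to top: CCE4



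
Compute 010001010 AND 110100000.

AND: 1 only when both bits are 1
  010001010
& 110100000
-----------
  010000000
Decimal: 138 & 416 = 128



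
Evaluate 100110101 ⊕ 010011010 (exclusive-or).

XOR: 1 when bits differ
  100110101
^ 010011010
-----------
  110101111
Decimal: 309 ^ 154 = 431



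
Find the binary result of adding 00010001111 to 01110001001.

Add column by column from the right: bit + bit + carry-in; write the sum mod 2, carry 1 when the sum is 2 or 3.
carry:  11100011110
        00010001111
+       01110001001
-------------------
       010000011000
(the carry out of the leftmost column, 0, becomes the leading bit)
Decimal check:
  00010001111 = 128 + 8 + 4 + 2 + 1 = 143
  01110001001 = 512 + 256 + 128 + 8 + 1 = 905
  143 + 905 = 1048, and 010000011000 = 1024 + 16 + 8 = 1048 ✓



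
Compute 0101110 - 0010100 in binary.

Method 1 - Direct subtraction (column by column from the right: bit − bit − borrow-in; if negative, add 2 and borrow 1 from the next column):
borrow: 0100000
        0101110
-       0010100
---------------
        0011010

Method 2 - Add two's complement:
Two's complement of 0010100: invert → 1101011, add 1 → 1101100
  0101110
+ 1101100
---------
 10011010  (end carry out of the top bit = 1)
Discarding the end carry: 0011010
Decimal check:
  0101110 = 32 + 8 + 4 + 2 = 46
  0010100 = 16 + 4 = 20
  46 - 20 = 26, and 0011010 = 16 + 8 + 2 = 26 ✓



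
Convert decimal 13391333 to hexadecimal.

Using repeated division by 16 (digits 10–15 are A–F):
13391333 ÷ 16 = 836958 remainder 5
836958 ÷ 16 = 52309 remainder 14 (E)
52309 ÷ 16 = 3269 remainder 5
3269 ÷ 16 = 204 remainder 5
204 ÷ 16 = 12 remainder 12 (C)
12 ÷ 16 = 0 remainder 12 (C)
Reading remainders bottom to top: CC55E5



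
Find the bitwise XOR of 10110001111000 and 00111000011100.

XOR: 1 when bits differ
  10110001111000
^ 00111000011100
----------------
  10001001100100
Decimal: 11384 ^ 3612 = 8804



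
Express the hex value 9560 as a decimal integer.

Expand by place value (powers of 16):
9560 = 9 × 16^3 + 5 × 16^2 + 6 × 16^1 + 0 × 16^0
= 9 × 4096 + 5 × 256 + 6 × 16 + 0 × 1
= 36864 + 1280 + 96 + 0
= 38240



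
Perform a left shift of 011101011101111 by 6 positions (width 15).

Original: 011101011101111 (decimal 15087)
Shift left by 6 positions
Append 6 zeros on the right and drop the 6 high bits that overflow the 15-bit width
Result: 011101111000000 (decimal 15296)
Equivalent: 15087 << 6 = 15087 × 2^6 = 965568, truncated to 15 bits = 15296



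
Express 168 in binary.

Using repeated division by 2:
168 ÷ 2 = 84 remainder 0
84 ÷ 2 = 42 remainder 0
42 ÷ 2 = 21 remainder 0
21 ÷ 2 = 10 remainder 1
10 ÷ 2 = 5 remainder 0
5 ÷ 2 = 2 remainder 1
2 ÷ 2 = 1 remainder 0
1 ÷ 2 = 0 remainder 1
Reading remainders bottom to top: 10101000



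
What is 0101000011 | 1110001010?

OR: 1 when either bit is 1
  0101000011
| 1110001010
------------
  1111001011
Decimal: 323 | 906 = 971



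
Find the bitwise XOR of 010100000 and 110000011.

XOR: 1 when bits differ
  010100000
^ 110000011
-----------
  100100011
Decimal: 160 ^ 387 = 291



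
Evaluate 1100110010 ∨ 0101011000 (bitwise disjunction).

OR: 1 when either bit is 1
  1100110010
| 0101011000
------------
  1101111010
Decimal: 818 | 344 = 890



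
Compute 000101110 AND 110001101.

AND: 1 only when both bits are 1
  000101110
& 110001101
-----------
  000001100
Decimal: 46 & 397 = 12



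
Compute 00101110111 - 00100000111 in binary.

Method 1 - Direct subtraction (column by column from the right: bit − bit − borrow-in; if negative, add 2 and borrow 1 from the next column):
borrow: 00000000000
        00101110111
-       00100000111
-------------------
        00001110000

Method 2 - Add two's complement:
Two's complement of 00100000111: invert → 11011111000, add 1 → 11011111001
  00101110111
+ 11011111001
-------------
 100001110000  (end carry out of the top bit = 1)
Discarding the end carry: 00001110000
Decimal check:
  00101110111 = 256 + 64 + 32 + 16 + 4 + 2 + 1 = 375
  00100000111 = 256 + 4 + 2 + 1 = 263
  375 - 263 = 112, and 00001110000 = 64 + 32 + 16 = 112 ✓



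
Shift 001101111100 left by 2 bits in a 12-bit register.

Original: 001101111100 (decimal 892)
Shift left by 2 positions
Append 2 zeros on the right
Result: 110111110000 (decimal 3568)
Equivalent: 892 << 2 = 892 × 2^2 = 3568



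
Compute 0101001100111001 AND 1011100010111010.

AND: 1 only when both bits are 1
  0101001100111001
& 1011100010111010
------------------
  0001000000111000
Decimal: 21305 & 47290 = 4152



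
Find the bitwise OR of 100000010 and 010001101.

OR: 1 when either bit is 1
  100000010
| 010001101
-----------
  110001111
Decimal: 258 | 141 = 399



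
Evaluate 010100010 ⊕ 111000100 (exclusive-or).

XOR: 1 when bits differ
  010100010
^ 111000100
-----------
  101100110
Decimal: 162 ^ 452 = 358



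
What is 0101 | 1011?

OR: 1 when either bit is 1
  0101
| 1011
------
  1111
Decimal: 5 | 11 = 15



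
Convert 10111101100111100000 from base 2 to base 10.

Sum of powers of 2 for each 1-bit:
2^5 + 2^6 + 2^7 + 2^8 + 2^11 + 2^12 + 2^14 + 2^15 + 2^16 + 2^17 + 2^19
= 32 + 64 + 128 + 256 + 2048 + 4096 + 16384 + 32768 + 65536 + 131072 + 524288
= 776672



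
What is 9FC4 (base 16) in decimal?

Expand by place value (powers of 16):
Digit values: F = 15, C = 12
9FC4 = 9 × 16^3 + 15 × 16^2 + 12 × 16^1 + 4 × 16^0
= 9 × 4096 + 15 × 256 + 12 × 16 + 4 × 1
= 36864 + 3840 + 192 + 4
= 40900



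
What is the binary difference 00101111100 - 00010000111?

Method 1 - Direct subtraction (column by column from the right: bit − bit − borrow-in; if negative, add 2 and borrow 1 from the next column):
borrow: 00100001110
        00101111100
-       00010000111
-------------------
        00011110101

Method 2 - Add two's complement:
Two's complement of 00010000111: invert → 11101111000, add 1 → 11101111001
  00101111100
+ 11101111001
-------------
 100011110101  (end carry out of the top bit = 1)
Discarding the end carry: 00011110101
Decimal check:
  00101111100 = 256 + 64 + 32 + 16 + 8 + 4 = 380
  00010000111 = 128 + 4 + 2 + 1 = 135
  380 - 135 = 245, and 00011110101 = 128 + 64 + 32 + 16 + 4 + 1 = 245 ✓



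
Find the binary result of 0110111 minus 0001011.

Method 1 - Direct subtraction (column by column from the right: bit − bit − borrow-in; if negative, add 2 and borrow 1 from the next column):
borrow: 0010000
        0110111
-       0001011
---------------
        0101100

Method 2 - Add two's complement:
Two's complement of 0001011: invert → 1110100, add 1 → 1110101
  0110111
+ 1110101
---------
 10101100  (end carry out of the top bit = 1)
Discarding the end carry: 0101100
Decimal check:
  0110111 = 32 + 16 + 4 + 2 + 1 = 55
  0001011 = 8 + 2 + 1 = 11
  55 - 11 = 44, and 0101100 = 32 + 8 + 4 = 44 ✓



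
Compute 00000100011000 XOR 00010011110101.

XOR: 1 when bits differ
  00000100011000
^ 00010011110101
----------------
  00010111101101
Decimal: 280 ^ 1269 = 1517



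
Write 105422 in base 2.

Using repeated division by 2:
105422 ÷ 2 = 52711 remainder 0
52711 ÷ 2 = 26355 remainder 1
26355 ÷ 2 = 13177 remainder 1
13177 ÷ 2 = 6588 remainder 1
6588 ÷ 2 = 3294 remainder 0
3294 ÷ 2 = 1647 remainder 0
1647 ÷ 2 = 823 remainder 1
823 ÷ 2 = 411 remainder 1
411 ÷ 2 = 205 remainder 1
205 ÷ 2 = 102 remainder 1
102 ÷ 2 = 51 remainder 0
51 ÷ 2 = 25 remainder 1
25 ÷ 2 = 12 remainder 1
12 ÷ 2 = 6 remainder 0
6 ÷ 2 = 3 remainder 0
3 ÷ 2 = 1 remainder 1
1 ÷ 2 = 0 remainder 1
Reading remainders bottom to top: 11001101111001110



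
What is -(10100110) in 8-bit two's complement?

Original (sign bit 1, negative): 10100110
Step 1 - Invert all bits: 01011001
Step 2 - Add 1: 01011010
Verification: 10100110 + 01011010 = 100000000; discarding the end carry (carry out of the top bit) leaves the 8-bit value 00000000, as required for x + (-x)



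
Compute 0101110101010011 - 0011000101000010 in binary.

Method 1 - Direct subtraction (column by column from the right: bit − bit − borrow-in; if negative, add 2 and borrow 1 from the next column):
borrow: 0100000000000000
        0101110101010011
-       0011000101000010
------------------------
        0010110000010001

Method 2 - Add two's complement:
Two's complement of 0011000101000010: invert → 1100111010111101, add 1 → 1100111010111110
  0101110101010011
+ 1100111010111110
------------------
 10010110000010001  (end carry out of the top bit = 1)
Discarding the end carry: 0010110000010001
Decimal check:
  0101110101010011 = 16384 + 4096 + 2048 + 1024 + 256 + 64 + 16 + 2 + 1 = 23891
  0011000101000010 = 8192 + 4096 + 256 + 64 + 2 = 12610
  23891 - 12610 = 11281, and 0010110000010001 = 8192 + 2048 + 1024 + 16 + 1 = 11281 ✓



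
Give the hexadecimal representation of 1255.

Using repeated division by 16 (digits 10–15 are A–F):
1255 ÷ 16 = 78 remainder 7
78 ÷ 16 = 4 remainder 14 (E)
4 ÷ 16 = 0 remainder 4
Reading remainders bottom to top: 4E7



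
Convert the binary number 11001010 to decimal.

Sum of powers of 2 for each 1-bit:
2^1 + 2^3 + 2^6 + 2^7
= 2 + 8 + 64 + 128
= 202



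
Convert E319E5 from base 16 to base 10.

Expand by place value (powers of 16):
Digit values: E = 14
E319E5 = 14 × 16^5 + 3 × 16^4 + 1 × 16^3 + 9 × 16^2 + 14 × 16^1 + 5 × 16^0
= 14 × 1048576 + 3 × 65536 + 1 × 4096 + 9 × 256 + 14 × 16 + 5 × 1
= 14680064 + 196608 + 4096 + 2304 + 224 + 5
= 14883301



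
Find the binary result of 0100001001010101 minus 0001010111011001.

Method 1 - Direct subtraction (column by column from the right: bit − bit − borrow-in; if negative, add 2 and borrow 1 from the next column):
borrow: 0111101111110000
        0100001001010101
-       0001010111011001
------------------------
        0010110001111100

Method 2 - Add two's complement:
Two's complement of 0001010111011001: invert → 1110101000100110, add 1 → 1110101000100111
  0100001001010101
+ 1110101000100111
------------------
 10010110001111100  (end carry out of the top bit = 1)
Discarding the end carry: 0010110001111100
Decimal check:
  0100001001010101 = 16384 + 512 + 64 + 16 + 4 + 1 = 16981
  0001010111011001 = 4096 + 1024 + 256 + 128 + 64 + 16 + 8 + 1 = 5593
  16981 - 5593 = 11388, and 0010110001111100 = 8192 + 2048 + 1024 + 64 + 32 + 16 + 8 + 4 = 11388 ✓



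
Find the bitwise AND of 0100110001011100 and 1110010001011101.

AND: 1 only when both bits are 1
  0100110001011100
& 1110010001011101
------------------
  0100010001011100
Decimal: 19548 & 58461 = 17500



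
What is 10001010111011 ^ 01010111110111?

XOR: 1 when bits differ
  10001010111011
^ 01010111110111
----------------
  11011101001100
Decimal: 8891 ^ 5623 = 14156



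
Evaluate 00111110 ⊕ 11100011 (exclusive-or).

XOR: 1 when bits differ
  00111110
^ 11100011
----------
  11011101
Decimal: 62 ^ 227 = 221



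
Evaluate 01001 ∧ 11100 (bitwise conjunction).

AND: 1 only when both bits are 1
  01001
& 11100
-------
  01000
Decimal: 9 & 28 = 8



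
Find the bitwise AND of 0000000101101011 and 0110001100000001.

AND: 1 only when both bits are 1
  0000000101101011
& 0110001100000001
------------------
  0000000100000001
Decimal: 363 & 25345 = 257



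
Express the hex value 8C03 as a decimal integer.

Expand by place value (powers of 16):
Digit values: C = 12
8C03 = 8 × 16^3 + 12 × 16^2 + 0 × 16^1 + 3 × 16^0
= 8 × 4096 + 12 × 256 + 0 × 16 + 3 × 1
= 32768 + 3072 + 0 + 3
= 35843



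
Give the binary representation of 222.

Using repeated division by 2:
222 ÷ 2 = 111 remainder 0
111 ÷ 2 = 55 remainder 1
55 ÷ 2 = 27 remainder 1
27 ÷ 2 = 13 remainder 1
13 ÷ 2 = 6 remainder 1
6 ÷ 2 = 3 remainder 0
3 ÷ 2 = 1 remainder 1
1 ÷ 2 = 0 remainder 1
Reading remainders bottom to top: 11011110



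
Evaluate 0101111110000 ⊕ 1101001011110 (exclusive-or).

XOR: 1 when bits differ
  0101111110000
^ 1101001011110
---------------
  1000110101110
Decimal: 3056 ^ 6750 = 4526



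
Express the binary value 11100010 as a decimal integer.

Sum of powers of 2 for each 1-bit:
2^1 + 2^5 + 2^6 + 2^7
= 2 + 32 + 64 + 128
= 226



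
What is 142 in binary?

Using repeated division by 2:
142 ÷ 2 = 71 remainder 0
71 ÷ 2 = 35 remainder 1
35 ÷ 2 = 17 remainder 1
17 ÷ 2 = 8 remainder 1
8 ÷ 2 = 4 remainder 0
4 ÷ 2 = 2 remainder 0
2 ÷ 2 = 1 remainder 0
1 ÷ 2 = 0 remainder 1
Reading remainders bottom to top: 10001110



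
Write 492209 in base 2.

Using repeated division by 2:
492209 ÷ 2 = 246104 remainder 1
246104 ÷ 2 = 123052 remainder 0
123052 ÷ 2 = 61526 remainder 0
61526 ÷ 2 = 30763 remainder 0
30763 ÷ 2 = 15381 remainder 1
15381 ÷ 2 = 7690 remainder 1
7690 ÷ 2 = 3845 remainder 0
3845 ÷ 2 = 1922 remainder 1
1922 ÷ 2 = 961 remainder 0
961 ÷ 2 = 480 remainder 1
480 ÷ 2 = 240 remainder 0
240 ÷ 2 = 120 remainder 0
120 ÷ 2 = 60 remainder 0
60 ÷ 2 = 30 remainder 0
30 ÷ 2 = 15 remainder 0
15 ÷ 2 = 7 remainder 1
7 ÷ 2 = 3 remainder 1
3 ÷ 2 = 1 remainder 1
1 ÷ 2 = 0 remainder 1
Reading remainders bottom to top: 1111000001010110001



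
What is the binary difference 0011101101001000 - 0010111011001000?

Method 1 - Direct subtraction (column by column from the right: bit − bit − borrow-in; if negative, add 2 and borrow 1 from the next column):
borrow: 0001100100000000
        0011101101001000
-       0010111011001000
------------------------
        0000110010000000

Method 2 - Add two's complement:
Two's complement of 0010111011001000: invert → 1101000100110111, add 1 → 1101000100111000
  0011101101001000
+ 1101000100111000
------------------
 10000110010000000  (end carry out of the top bit = 1)
Discarding the end carry: 0000110010000000
Decimal check:
  0011101101001000 = 8192 + 4096 + 2048 + 512 + 256 + 64 + 8 = 15176
  0010111011001000 = 8192 + 2048 + 1024 + 512 + 128 + 64 + 8 = 11976
  15176 - 11976 = 3200, and 0000110010000000 = 2048 + 1024 + 128 = 3200 ✓



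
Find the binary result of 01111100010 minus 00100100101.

Method 1 - Direct subtraction (column by column from the right: bit − bit − borrow-in; if negative, add 2 and borrow 1 from the next column):
borrow: 00001111010
        01111100010
-       00100100101
-------------------
        01010111101

Method 2 - Add two's complement:
Two's complement of 00100100101: invert → 11011011010, add 1 → 11011011011
  01111100010
+ 11011011011
-------------
 101010111101  (end carry out of the top bit = 1)
Discarding the end carry: 01010111101
Decimal check:
  01111100010 = 512 + 256 + 128 + 64 + 32 + 2 = 994
  00100100101 = 256 + 32 + 4 + 1 = 293
  994 - 293 = 701, and 01010111101 = 512 + 128 + 32 + 16 + 8 + 4 + 1 = 701 ✓



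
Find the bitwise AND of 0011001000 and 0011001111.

AND: 1 only when both bits are 1
  0011001000
& 0011001111
------------
  0011001000
Decimal: 200 & 207 = 200



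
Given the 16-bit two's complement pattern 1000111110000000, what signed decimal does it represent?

Binary: 1000111110000000
Sign bit: 1 (negative)
Invert: 0111000001111111
Add 1:  0111000010000000
Magnitude: 0111000010000000 = 16384 + 8192 + 4096 + 128 = 28800
Value: -28800



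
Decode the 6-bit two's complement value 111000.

Binary: 111000
Sign bit: 1 (negative)
Invert: 000111
Add 1:  001000
Magnitude: 001000 = 8
Value: -8



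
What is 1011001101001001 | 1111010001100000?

OR: 1 when either bit is 1
  1011001101001001
| 1111010001100000
------------------
  1111011101101001
Decimal: 45897 | 62560 = 63337



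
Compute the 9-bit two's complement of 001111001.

Original: 001111001
Step 1 - Invert all bits: 110000110
Step 2 - Add 1: 110000111
Verification: 001111001 + 110000111 = 1000000000; discarding the end carry (carry out of the top bit) leaves the 9-bit value 000000000, as required for x + (-x)



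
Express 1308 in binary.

Using repeated division by 2:
1308 ÷ 2 = 654 remainder 0
654 ÷ 2 = 327 remainder 0
327 ÷ 2 = 163 remainder 1
163 ÷ 2 = 81 remainder 1
81 ÷ 2 = 40 remainder 1
40 ÷ 2 = 20 remainder 0
20 ÷ 2 = 10 remainder 0
10 ÷ 2 = 5 remainder 0
5 ÷ 2 = 2 remainder 1
2 ÷ 2 = 1 remainder 0
1 ÷ 2 = 0 remainder 1
Reading remainders bottom to top: 10100011100



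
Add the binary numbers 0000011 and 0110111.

Add column by column from the right: bit + bit + carry-in; write the sum mod 2, carry 1 when the sum is 2 or 3.
carry:  0001110
        0000011
+       0110111
---------------
       00111010
(the carry out of the leftmost column, 0, becomes the leading bit)
Decimal check:
  0000011 = 2 + 1 = 3
  0110111 = 32 + 16 + 4 + 2 + 1 = 55
  3 + 55 = 58, and 00111010 = 32 + 16 + 8 + 2 = 58 ✓



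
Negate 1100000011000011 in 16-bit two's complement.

Original (sign bit 1, negative): 1100000011000011
Step 1 - Invert all bits: 0011111100111100
Step 2 - Add 1: 0011111100111101
Verification: 1100000011000011 + 0011111100111101 = 10000000000000000; discarding the end carry (carry out of the top bit) leaves the 16-bit value 0000000000000000, as required for x + (-x)



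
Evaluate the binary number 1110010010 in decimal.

Sum of powers of 2 for each 1-bit:
2^1 + 2^4 + 2^7 + 2^8 + 2^9
= 2 + 16 + 128 + 256 + 512
= 914



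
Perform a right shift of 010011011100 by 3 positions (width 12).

Original: 010011011100 (decimal 1244)
Shift right by 3 positions
Drop the 3 low bits; fill with zeros on the left
Result: 000010011011 (decimal 155)
Equivalent: 1244 >> 3 = 1244 ÷ 2^3 = 155



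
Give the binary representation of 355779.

Using repeated division by 2:
355779 ÷ 2 = 177889 remainder 1
177889 ÷ 2 = 88944 remainder 1
88944 ÷ 2 = 44472 remainder 0
44472 ÷ 2 = 22236 remainder 0
22236 ÷ 2 = 11118 remainder 0
11118 ÷ 2 = 5559 remainder 0
5559 ÷ 2 = 2779 remainder 1
2779 ÷ 2 = 1389 remainder 1
1389 ÷ 2 = 694 remainder 1
694 ÷ 2 = 347 remainder 0
347 ÷ 2 = 173 remainder 1
173 ÷ 2 = 86 remainder 1
86 ÷ 2 = 43 remainder 0
43 ÷ 2 = 21 remainder 1
21 ÷ 2 = 10 remainder 1
10 ÷ 2 = 5 remainder 0
5 ÷ 2 = 2 remainder 1
2 ÷ 2 = 1 remainder 0
1 ÷ 2 = 0 remainder 1
Reading remainders bottom to top: 1010110110111000011



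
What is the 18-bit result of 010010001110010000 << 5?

Original: 010010001110010000 (decimal 74640)
Shift left by 5 positions
Append 5 zeros on the right and drop the 5 high bits that overflow the 18-bit width
Result: 000111001000000000 (decimal 29184)
Equivalent: 74640 << 5 = 74640 × 2^5 = 2388480, truncated to 18 bits = 29184



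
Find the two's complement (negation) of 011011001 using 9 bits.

Original: 011011001
Step 1 - Invert all bits: 100100110
Step 2 - Add 1: 100100111
Verification: 011011001 + 100100111 = 1000000000; discarding the end carry (carry out of the top bit) leaves the 9-bit value 000000000, as required for x + (-x)



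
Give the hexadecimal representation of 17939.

Using repeated division by 16 (digits 10–15 are A–F):
17939 ÷ 16 = 1121 remainder 3
1121 ÷ 16 = 70 remainder 1
70 ÷ 16 = 4 remainder 6
4 ÷ 16 = 0 remainder 4
Reading remainders bottom to top: 4613



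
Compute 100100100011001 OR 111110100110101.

OR: 1 when either bit is 1
  100100100011001
| 111110100110101
-----------------
  111110100111101
Decimal: 18713 | 32053 = 32061



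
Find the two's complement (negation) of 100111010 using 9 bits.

Original (sign bit 1, negative): 100111010
Step 1 - Invert all bits: 011000101
Step 2 - Add 1: 011000110
Verification: 100111010 + 011000110 = 1000000000; discarding the end carry (carry out of the top bit) leaves the 9-bit value 000000000, as required for x + (-x)



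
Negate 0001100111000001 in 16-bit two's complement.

Original: 0001100111000001
Step 1 - Invert all bits: 1110011000111110
Step 2 - Add 1: 1110011000111111
Verification: 0001100111000001 + 1110011000111111 = 10000000000000000; discarding the end carry (carry out of the top bit) leaves the 16-bit value 0000000000000000, as required for x + (-x)



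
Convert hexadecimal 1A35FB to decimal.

Expand by place value (powers of 16):
Digit values: A = 10, F = 15, B = 11
1A35FB = 1 × 16^5 + 10 × 16^4 + 3 × 16^3 + 5 × 16^2 + 15 × 16^1 + 11 × 16^0
= 1 × 1048576 + 10 × 65536 + 3 × 4096 + 5 × 256 + 15 × 16 + 11 × 1
= 1048576 + 655360 + 12288 + 1280 + 240 + 11
= 1717755



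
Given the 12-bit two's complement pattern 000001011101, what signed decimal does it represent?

Binary: 000001011101
Sign bit: 0 (non-negative)
Read directly as an unsigned value:
000001011101 = 64 + 16 + 8 + 4 + 1 = 93
Value: 93



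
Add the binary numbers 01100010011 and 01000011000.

Add column by column from the right: bit + bit + carry-in; write the sum mod 2, carry 1 when the sum is 2 or 3.
carry:  10000100000
        01100010011
+       01000011000
-------------------
       010100101011
(the carry out of the leftmost column, 0, becomes the leading bit)
Decimal check:
  01100010011 = 512 + 256 + 16 + 2 + 1 = 787
  01000011000 = 512 + 16 + 8 = 536
  787 + 536 = 1323, and 010100101011 = 1024 + 256 + 32 + 8 + 2 + 1 = 1323 ✓



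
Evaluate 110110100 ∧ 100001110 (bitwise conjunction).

AND: 1 only when both bits are 1
  110110100
& 100001110
-----------
  100000100
Decimal: 436 & 270 = 260



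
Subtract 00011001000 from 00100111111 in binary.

Method 1 - Direct subtraction (column by column from the right: bit − bit − borrow-in; if negative, add 2 and borrow 1 from the next column):
borrow: 00110000000
        00100111111
-       00011001000
-------------------
        00001110111

Method 2 - Add two's complement:
Two's complement of 00011001000: invert → 11100110111, add 1 → 11100111000
  00100111111
+ 11100111000
-------------
 100001110111  (end carry out of the top bit = 1)
Discarding the end carry: 00001110111
Decimal check:
  00100111111 = 256 + 32 + 16 + 8 + 4 + 2 + 1 = 319
  00011001000 = 128 + 64 + 8 = 200
  319 - 200 = 119, and 00001110111 = 64 + 32 + 16 + 4 + 2 + 1 = 119 ✓



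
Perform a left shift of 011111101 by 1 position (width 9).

Original: 011111101 (decimal 253)
Shift left by 1 position
Append 1 zero on the right
Result: 111111010 (decimal 506)
Equivalent: 253 << 1 = 253 × 2^1 = 506



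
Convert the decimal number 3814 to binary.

Using repeated division by 2:
3814 ÷ 2 = 1907 remainder 0
1907 ÷ 2 = 953 remainder 1
953 ÷ 2 = 476 remainder 1
476 ÷ 2 = 238 remainder 0
238 ÷ 2 = 119 remainder 0
119 ÷ 2 = 59 remainder 1
59 ÷ 2 = 29 remainder 1
29 ÷ 2 = 14 remainder 1
14 ÷ 2 = 7 remainder 0
7 ÷ 2 = 3 remainder 1
3 ÷ 2 = 1 remainder 1
1 ÷ 2 = 0 remainder 1
Reading remainders bottom to top: 111011100110



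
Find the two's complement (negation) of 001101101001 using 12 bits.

Original: 001101101001
Step 1 - Invert all bits: 110010010110
Step 2 - Add 1: 110010010111
Verification: 001101101001 + 110010010111 = 1000000000000; discarding the end carry (carry out of the top bit) leaves the 12-bit value 000000000000, as required for x + (-x)



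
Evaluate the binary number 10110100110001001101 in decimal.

Sum of powers of 2 for each 1-bit:
2^0 + 2^2 + 2^3 + 2^6 + 2^10 + 2^11 + 2^14 + 2^16 + 2^17 + 2^19
= 1 + 4 + 8 + 64 + 1024 + 2048 + 16384 + 65536 + 131072 + 524288
= 740429



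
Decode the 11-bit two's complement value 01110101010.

Binary: 01110101010
Sign bit: 0 (non-negative)
Read directly as an unsigned value:
01110101010 = 512 + 256 + 128 + 32 + 8 + 2 = 938
Value: 938



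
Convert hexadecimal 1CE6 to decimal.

Expand by place value (powers of 16):
Digit values: C = 12, E = 14
1CE6 = 1 × 16^3 + 12 × 16^2 + 14 × 16^1 + 6 × 16^0
= 1 × 4096 + 12 × 256 + 14 × 16 + 6 × 1
= 4096 + 3072 + 224 + 6
= 7398



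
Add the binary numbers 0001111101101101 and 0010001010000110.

Add column by column from the right: bit + bit + carry-in; write the sum mod 2, carry 1 when the sum is 2 or 3.
carry:  0111110000011000
        0001111101101101
+       0010001010000110
------------------------
       00100000111110011
(the carry out of the leftmost column, 0, becomes the leading bit)
Decimal check:
  0001111101101101 = 4096 + 2048 + 1024 + 512 + 256 + 64 + 32 + 8 + 4 + 1 = 8045
  0010001010000110 = 8192 + 512 + 128 + 4 + 2 = 8838
  8045 + 8838 = 16883, and 00100000111110011 = 16384 + 256 + 128 + 64 + 32 + 16 + 2 + 1 = 16883 ✓



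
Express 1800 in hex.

Using repeated division by 16 (digits 10–15 are A–F):
1800 ÷ 16 = 112 remainder 8
112 ÷ 16 = 7 remainder 0
7 ÷ 16 = 0 remainder 7
Reading remainders bottom to top: 708



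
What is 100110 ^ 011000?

XOR: 1 when bits differ
  100110
^ 011000
--------
  111110
Decimal: 38 ^ 24 = 62



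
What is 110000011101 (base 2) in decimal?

Sum of powers of 2 for each 1-bit:
2^0 + 2^2 + 2^3 + 2^4 + 2^10 + 2^11
= 1 + 4 + 8 + 16 + 1024 + 2048
= 3101



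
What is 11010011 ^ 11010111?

XOR: 1 when bits differ
  11010011
^ 11010111
----------
  00000100
Decimal: 211 ^ 215 = 4



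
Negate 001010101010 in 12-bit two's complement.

Original: 001010101010
Step 1 - Invert all bits: 110101010101
Step 2 - Add 1: 110101010110
Verification: 001010101010 + 110101010110 = 1000000000000; discarding the end carry (carry out of the top bit) leaves the 12-bit value 000000000000, as required for x + (-x)



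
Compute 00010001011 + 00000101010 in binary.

Add column by column from the right: bit + bit + carry-in; write the sum mod 2, carry 1 when the sum is 2 or 3.
carry:  00000010100
        00010001011
+       00000101010
-------------------
       000010110101
(the carry out of the leftmost column, 0, becomes the leading bit)
Decimal check:
  00010001011 = 128 + 8 + 2 + 1 = 139
  00000101010 = 32 + 8 + 2 = 42
  139 + 42 = 181, and 000010110101 = 128 + 32 + 16 + 4 + 1 = 181 ✓



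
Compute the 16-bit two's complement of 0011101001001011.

Original: 0011101001001011
Step 1 - Invert all bits: 1100010110110100
Step 2 - Add 1: 1100010110110101
Verification: 0011101001001011 + 1100010110110101 = 10000000000000000; discarding the end carry (carry out of the top bit) leaves the 16-bit value 0000000000000000, as required for x + (-x)



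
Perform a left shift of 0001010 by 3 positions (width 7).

Original: 0001010 (decimal 10)
Shift left by 3 positions
Append 3 zeros on the right
Result: 1010000 (decimal 80)
Equivalent: 10 << 3 = 10 × 2^3 = 80



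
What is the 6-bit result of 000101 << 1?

Original: 000101 (decimal 5)
Shift left by 1 position
Append 1 zero on the right
Result: 001010 (decimal 10)
Equivalent: 5 << 1 = 5 × 2^1 = 10



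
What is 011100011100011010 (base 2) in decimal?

Sum of powers of 2 for each 1-bit:
2^1 + 2^3 + 2^4 + 2^8 + 2^9 + 2^10 + 2^14 + 2^15 + 2^16
= 2 + 8 + 16 + 256 + 512 + 1024 + 16384 + 32768 + 65536
= 116506



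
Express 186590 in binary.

Using repeated division by 2:
186590 ÷ 2 = 93295 remainder 0
93295 ÷ 2 = 46647 remainder 1
46647 ÷ 2 = 23323 remainder 1
23323 ÷ 2 = 11661 remainder 1
11661 ÷ 2 = 5830 remainder 1
5830 ÷ 2 = 2915 remainder 0
2915 ÷ 2 = 1457 remainder 1
1457 ÷ 2 = 728 remainder 1
728 ÷ 2 = 364 remainder 0
364 ÷ 2 = 182 remainder 0
182 ÷ 2 = 91 remainder 0
91 ÷ 2 = 45 remainder 1
45 ÷ 2 = 22 remainder 1
22 ÷ 2 = 11 remainder 0
11 ÷ 2 = 5 remainder 1
5 ÷ 2 = 2 remainder 1
2 ÷ 2 = 1 remainder 0
1 ÷ 2 = 0 remainder 1
Reading remainders bottom to top: 101101100011011110



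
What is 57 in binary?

Using repeated division by 2:
57 ÷ 2 = 28 remainder 1
28 ÷ 2 = 14 remainder 0
14 ÷ 2 = 7 remainder 0
7 ÷ 2 = 3 remainder 1
3 ÷ 2 = 1 remainder 1
1 ÷ 2 = 0 remainder 1
Reading remainders bottom to top: 111001



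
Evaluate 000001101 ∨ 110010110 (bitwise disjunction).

OR: 1 when either bit is 1
  000001101
| 110010110
-----------
  110011111
Decimal: 13 | 406 = 415



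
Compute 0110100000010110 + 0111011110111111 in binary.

Add column by column from the right: bit + bit + carry-in; write the sum mod 2, carry 1 when the sum is 2 or 3.
carry:  1100000001111100
        0110100000010110
+       0111011110111111
------------------------
       01101111111010101
(the carry out of the leftmost column, 0, becomes the leading bit)
Decimal check:
  0110100000010110 = 16384 + 8192 + 2048 + 16 + 4 + 2 = 26646
  0111011110111111 = 16384 + 8192 + 4096 + 1024 + 512 + 256 + 128 + 32 + 16 + 8 + 4 + 2 + 1 = 30655
  26646 + 30655 = 57301, and 01101111111010101 = 32768 + 16384 + 4096 + 2048 + 1024 + 512 + 256 + 128 + 64 + 16 + 4 + 1 = 57301 ✓



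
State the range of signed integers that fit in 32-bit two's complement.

For 32-bit two's complement:
Minimum: -2^31 = -2147483648
Maximum: 2^31 - 1 = 2147483647



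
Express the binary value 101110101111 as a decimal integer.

Sum of powers of 2 for each 1-bit:
2^0 + 2^1 + 2^2 + 2^3 + 2^5 + 2^7 + 2^8 + 2^9 + 2^11
= 1 + 2 + 4 + 8 + 32 + 128 + 256 + 512 + 2048
= 2991



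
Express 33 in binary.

Using repeated division by 2:
33 ÷ 2 = 16 remainder 1
16 ÷ 2 = 8 remainder 0
8 ÷ 2 = 4 remainder 0
4 ÷ 2 = 2 remainder 0
2 ÷ 2 = 1 remainder 0
1 ÷ 2 = 0 remainder 1
Reading remainders bottom to top: 100001



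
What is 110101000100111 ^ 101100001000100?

XOR: 1 when bits differ
  110101000100111
^ 101100001000100
-----------------
  011001001100011
Decimal: 27175 ^ 22596 = 12899



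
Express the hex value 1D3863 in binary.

Convert each hex digit to 4 bits:
  1 = 0001
  D = 1101
  3 = 0011
  8 = 1000
  6 = 0110
  3 = 0011
Concatenate: 000111010011100001100011



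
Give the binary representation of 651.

Using repeated division by 2:
651 ÷ 2 = 325 remainder 1
325 ÷ 2 = 162 remainder 1
162 ÷ 2 = 81 remainder 0
81 ÷ 2 = 40 remainder 1
40 ÷ 2 = 20 remainder 0
20 ÷ 2 = 10 remainder 0
10 ÷ 2 = 5 remainder 0
5 ÷ 2 = 2 remainder 1
2 ÷ 2 = 1 remainder 0
1 ÷ 2 = 0 remainder 1
Reading remainders bottom to top: 1010001011



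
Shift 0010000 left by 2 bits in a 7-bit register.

Original: 0010000 (decimal 16)
Shift left by 2 positions
Append 2 zeros on the right
Result: 1000000 (decimal 64)
Equivalent: 16 << 2 = 16 × 2^2 = 64



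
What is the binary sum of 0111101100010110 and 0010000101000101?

Add column by column from the right: bit + bit + carry-in; write the sum mod 2, carry 1 when the sum is 2 or 3.
carry:  1100011000001000
        0111101100010110
+       0010000101000101
------------------------
       01001110001011011
(the carry out of the leftmost column, 0, becomes the leading bit)
Decimal check:
  0111101100010110 = 16384 + 8192 + 4096 + 2048 + 512 + 256 + 16 + 4 + 2 = 31510
  0010000101000101 = 8192 + 256 + 64 + 4 + 1 = 8517
  31510 + 8517 = 40027, and 01001110001011011 = 32768 + 4096 + 2048 + 1024 + 64 + 16 + 8 + 2 + 1 = 40027 ✓



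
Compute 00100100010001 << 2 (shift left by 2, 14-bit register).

Original: 00100100010001 (decimal 2321)
Shift left by 2 positions
Append 2 zeros on the right
Result: 10010001000100 (decimal 9284)
Equivalent: 2321 << 2 = 2321 × 2^2 = 9284



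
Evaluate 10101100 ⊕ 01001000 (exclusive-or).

XOR: 1 when bits differ
  10101100
^ 01001000
----------
  11100100
Decimal: 172 ^ 72 = 228



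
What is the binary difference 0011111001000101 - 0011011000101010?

Method 1 - Direct subtraction (column by column from the right: bit − bit − borrow-in; if negative, add 2 and borrow 1 from the next column):
borrow: 0000000001110100
        0011111001000101
-       0011011000101010
------------------------
        0000100000011011

Method 2 - Add two's complement:
Two's complement of 0011011000101010: invert → 1100100111010101, add 1 → 1100100111010110
  0011111001000101
+ 1100100111010110
------------------
 10000100000011011  (end carry out of the top bit = 1)
Discarding the end carry: 0000100000011011
Decimal check:
  0011111001000101 = 8192 + 4096 + 2048 + 1024 + 512 + 64 + 4 + 1 = 15941
  0011011000101010 = 8192 + 4096 + 1024 + 512 + 32 + 8 + 2 = 13866
  15941 - 13866 = 2075, and 0000100000011011 = 2048 + 16 + 8 + 2 + 1 = 2075 ✓



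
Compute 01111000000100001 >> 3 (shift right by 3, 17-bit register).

Original: 01111000000100001 (decimal 61473)
Shift right by 3 positions
Drop the 3 low bits; fill with zeros on the left
Result: 00001111000000100 (decimal 7684)
Equivalent: 61473 >> 3 = 61473 ÷ 2^3 = 7684



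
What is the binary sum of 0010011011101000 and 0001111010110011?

Add column by column from the right: bit + bit + carry-in; write the sum mod 2, carry 1 when the sum is 2 or 3.
carry:  0111110111000000
        0010011011101000
+       0001111010110011
------------------------
       00100010110011011
(the carry out of the leftmost column, 0, becomes the leading bit)
Decimal check:
  0010011011101000 = 8192 + 1024 + 512 + 128 + 64 + 32 + 8 = 9960
  0001111010110011 = 4096 + 2048 + 1024 + 512 + 128 + 32 + 16 + 2 + 1 = 7859
  9960 + 7859 = 17819, and 00100010110011011 = 16384 + 1024 + 256 + 128 + 16 + 8 + 2 + 1 = 17819 ✓



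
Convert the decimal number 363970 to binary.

Using repeated division by 2:
363970 ÷ 2 = 181985 remainder 0
181985 ÷ 2 = 90992 remainder 1
90992 ÷ 2 = 45496 remainder 0
45496 ÷ 2 = 22748 remainder 0
22748 ÷ 2 = 11374 remainder 0
11374 ÷ 2 = 5687 remainder 0
5687 ÷ 2 = 2843 remainder 1
2843 ÷ 2 = 1421 remainder 1
1421 ÷ 2 = 710 remainder 1
710 ÷ 2 = 355 remainder 0
355 ÷ 2 = 177 remainder 1
177 ÷ 2 = 88 remainder 1
88 ÷ 2 = 44 remainder 0
44 ÷ 2 = 22 remainder 0
22 ÷ 2 = 11 remainder 0
11 ÷ 2 = 5 remainder 1
5 ÷ 2 = 2 remainder 1
2 ÷ 2 = 1 remainder 0
1 ÷ 2 = 0 remainder 1
Reading remainders bottom to top: 1011000110111000010



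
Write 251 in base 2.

Using repeated division by 2:
251 ÷ 2 = 125 remainder 1
125 ÷ 2 = 62 remainder 1
62 ÷ 2 = 31 remainder 0
31 ÷ 2 = 15 remainder 1
15 ÷ 2 = 7 remainder 1
7 ÷ 2 = 3 remainder 1
3 ÷ 2 = 1 remainder 1
1 ÷ 2 = 0 remainder 1
Reading remainders bottom to top: 11111011



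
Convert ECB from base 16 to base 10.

Expand by place value (powers of 16):
Digit values: E = 14, C = 12, B = 11
ECB = 14 × 16^2 + 12 × 16^1 + 11 × 16^0
= 14 × 256 + 12 × 16 + 11 × 1
= 3584 + 192 + 11
= 3787



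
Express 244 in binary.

Using repeated division by 2:
244 ÷ 2 = 122 remainder 0
122 ÷ 2 = 61 remainder 0
61 ÷ 2 = 30 remainder 1
30 ÷ 2 = 15 remainder 0
15 ÷ 2 = 7 remainder 1
7 ÷ 2 = 3 remainder 1
3 ÷ 2 = 1 remainder 1
1 ÷ 2 = 0 remainder 1
Reading remainders bottom to top: 11110100



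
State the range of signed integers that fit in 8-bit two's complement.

For 8-bit two's complement:
Minimum: -2^7 = -128
Maximum: 2^7 - 1 = 127



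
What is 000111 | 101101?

OR: 1 when either bit is 1
  000111
| 101101
--------
  101111
Decimal: 7 | 45 = 47



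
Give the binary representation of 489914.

Using repeated division by 2:
489914 ÷ 2 = 244957 remainder 0
244957 ÷ 2 = 122478 remainder 1
122478 ÷ 2 = 61239 remainder 0
61239 ÷ 2 = 30619 remainder 1
30619 ÷ 2 = 15309 remainder 1
15309 ÷ 2 = 7654 remainder 1
7654 ÷ 2 = 3827 remainder 0
3827 ÷ 2 = 1913 remainder 1
1913 ÷ 2 = 956 remainder 1
956 ÷ 2 = 478 remainder 0
478 ÷ 2 = 239 remainder 0
239 ÷ 2 = 119 remainder 1
119 ÷ 2 = 59 remainder 1
59 ÷ 2 = 29 remainder 1
29 ÷ 2 = 14 remainder 1
14 ÷ 2 = 7 remainder 0
7 ÷ 2 = 3 remainder 1
3 ÷ 2 = 1 remainder 1
1 ÷ 2 = 0 remainder 1
Reading remainders bottom to top: 1110111100110111010



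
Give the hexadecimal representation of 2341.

Using repeated division by 16 (digits 10–15 are A–F):
2341 ÷ 16 = 146 remainder 5
146 ÷ 16 = 9 remainder 2
9 ÷ 16 = 0 remainder 9
Reading remainders bottom to top: 925



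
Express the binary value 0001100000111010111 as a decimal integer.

Sum of powers of 2 for each 1-bit:
2^0 + 2^1 + 2^2 + 2^4 + 2^6 + 2^7 + 2^8 + 2^14 + 2^15
= 1 + 2 + 4 + 16 + 64 + 128 + 256 + 16384 + 32768
= 49623



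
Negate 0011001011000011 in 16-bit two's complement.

Original: 0011001011000011
Step 1 - Invert all bits: 1100110100111100
Step 2 - Add 1: 1100110100111101
Verification: 0011001011000011 + 1100110100111101 = 10000000000000000; discarding the end carry (carry out of the top bit) leaves the 16-bit value 0000000000000000, as required for x + (-x)



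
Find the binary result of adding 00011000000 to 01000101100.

Add column by column from the right: bit + bit + carry-in; write the sum mod 2, carry 1 when the sum is 2 or 3.
carry:  00000000000
        00011000000
+       01000101100
-------------------
       001011101100
(the carry out of the leftmost column, 0, becomes the leading bit)
Decimal check:
  00011000000 = 128 + 64 = 192
  01000101100 = 512 + 32 + 8 + 4 = 556
  192 + 556 = 748, and 001011101100 = 512 + 128 + 64 + 32 + 8 + 4 = 748 ✓



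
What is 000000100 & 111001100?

AND: 1 only when both bits are 1
  000000100
& 111001100
-----------
  000000100
Decimal: 4 & 460 = 4



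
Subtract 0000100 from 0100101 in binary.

Method 1 - Direct subtraction (column by column from the right: bit − bit − borrow-in; if negative, add 2 and borrow 1 from the next column):
borrow: 0000000
        0100101
-       0000100
---------------
        0100001

Method 2 - Add two's complement:
Two's complement of 0000100: invert → 1111011, add 1 → 1111100
  0100101
+ 1111100
---------
 10100001  (end carry out of the top bit = 1)
Discarding the end carry: 0100001
Decimal check:
  0100101 = 32 + 4 + 1 = 37
  0000100 = 4
  37 - 4 = 33, and 0100001 = 32 + 1 = 33 ✓



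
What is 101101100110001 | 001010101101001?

OR: 1 when either bit is 1
  101101100110001
| 001010101101001
-----------------
  101111101111001
Decimal: 23345 | 5481 = 24441



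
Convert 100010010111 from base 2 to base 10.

Sum of powers of 2 for each 1-bit:
2^0 + 2^1 + 2^2 + 2^4 + 2^7 + 2^11
= 1 + 2 + 4 + 16 + 128 + 2048
= 2199



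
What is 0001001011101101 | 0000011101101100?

OR: 1 when either bit is 1
  0001001011101101
| 0000011101101100
------------------
  0001011111101101
Decimal: 4845 | 1900 = 6125



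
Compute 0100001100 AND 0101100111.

AND: 1 only when both bits are 1
  0100001100
& 0101100111
------------
  0100000100
Decimal: 268 & 359 = 260



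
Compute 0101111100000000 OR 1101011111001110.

OR: 1 when either bit is 1
  0101111100000000
| 1101011111001110
------------------
  1101111111001110
Decimal: 24320 | 55246 = 57294



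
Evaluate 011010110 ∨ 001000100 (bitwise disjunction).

OR: 1 when either bit is 1
  011010110
| 001000100
-----------
  011010110
Decimal: 214 | 68 = 214



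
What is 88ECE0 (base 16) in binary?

Convert each hex digit to 4 bits:
  8 = 1000
  8 = 1000
  E = 1110
  C = 1100
  E = 1110
  0 = 0000
Concatenate: 100010001110110011100000

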